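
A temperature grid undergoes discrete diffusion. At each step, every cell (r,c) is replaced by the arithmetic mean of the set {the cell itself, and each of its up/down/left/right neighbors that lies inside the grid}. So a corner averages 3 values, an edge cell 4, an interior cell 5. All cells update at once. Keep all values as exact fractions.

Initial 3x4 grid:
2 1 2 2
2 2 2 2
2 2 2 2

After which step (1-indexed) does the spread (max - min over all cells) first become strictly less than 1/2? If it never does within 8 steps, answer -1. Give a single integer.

Step 1: max=2, min=5/3, spread=1/3
  -> spread < 1/2 first at step 1
Step 2: max=2, min=209/120, spread=31/120
Step 3: max=2, min=1949/1080, spread=211/1080
Step 4: max=3553/1800, min=199103/108000, spread=14077/108000
Step 5: max=212317/108000, min=1803593/972000, spread=5363/48600
Step 6: max=117131/60000, min=54579191/29160000, spread=93859/1166400
Step 7: max=189063533/97200000, min=3288925519/1749600000, spread=4568723/69984000
Step 8: max=5650381111/2916000000, min=198171564371/104976000000, spread=8387449/167961600

Answer: 1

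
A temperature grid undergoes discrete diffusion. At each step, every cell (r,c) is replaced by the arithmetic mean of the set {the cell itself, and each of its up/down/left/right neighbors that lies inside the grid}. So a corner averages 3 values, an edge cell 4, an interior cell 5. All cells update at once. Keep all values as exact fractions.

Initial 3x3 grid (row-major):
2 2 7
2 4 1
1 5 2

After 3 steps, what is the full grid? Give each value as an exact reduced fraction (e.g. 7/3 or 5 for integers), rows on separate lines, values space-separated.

After step 1:
  2 15/4 10/3
  9/4 14/5 7/2
  8/3 3 8/3
After step 2:
  8/3 713/240 127/36
  583/240 153/50 123/40
  95/36 167/60 55/18
After step 3:
  121/45 44011/14400 6893/2160
  38861/14400 8591/3000 7631/2400
  5653/2160 649/225 3209/1080

Answer: 121/45 44011/14400 6893/2160
38861/14400 8591/3000 7631/2400
5653/2160 649/225 3209/1080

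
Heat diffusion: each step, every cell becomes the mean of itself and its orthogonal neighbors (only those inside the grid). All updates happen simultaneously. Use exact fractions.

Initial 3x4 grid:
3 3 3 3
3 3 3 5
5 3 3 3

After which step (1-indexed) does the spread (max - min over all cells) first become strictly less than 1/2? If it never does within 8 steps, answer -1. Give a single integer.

Answer: 3

Derivation:
Step 1: max=11/3, min=3, spread=2/3
Step 2: max=427/120, min=3, spread=67/120
Step 3: max=1861/540, min=227/72, spread=317/1080
  -> spread < 1/2 first at step 3
Step 4: max=1465051/432000, min=19123/6000, spread=17639/86400
Step 5: max=13140641/3888000, min=4178087/1296000, spread=30319/194400
Step 6: max=782792959/233280000, min=252706853/77760000, spread=61681/583200
Step 7: max=46870226981/13996800000, min=187678567/57600000, spread=1580419/17496000
Step 8: max=2802830194879/839808000000, min=915456014293/279936000000, spread=7057769/104976000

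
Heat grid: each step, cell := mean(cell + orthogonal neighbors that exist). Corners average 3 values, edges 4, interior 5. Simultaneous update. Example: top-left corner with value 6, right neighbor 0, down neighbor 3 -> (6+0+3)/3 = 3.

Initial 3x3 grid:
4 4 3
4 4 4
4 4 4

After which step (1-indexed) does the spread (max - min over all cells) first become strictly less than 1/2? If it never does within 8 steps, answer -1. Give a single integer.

Step 1: max=4, min=11/3, spread=1/3
  -> spread < 1/2 first at step 1
Step 2: max=4, min=67/18, spread=5/18
Step 3: max=4, min=823/216, spread=41/216
Step 4: max=1429/360, min=49709/12960, spread=347/2592
Step 5: max=14243/3600, min=3003463/777600, spread=2921/31104
Step 6: max=1702517/432000, min=180795461/46656000, spread=24611/373248
Step 7: max=38223259/9720000, min=10878717967/2799360000, spread=207329/4478976
Step 8: max=2034798401/518400000, min=653816447549/167961600000, spread=1746635/53747712

Answer: 1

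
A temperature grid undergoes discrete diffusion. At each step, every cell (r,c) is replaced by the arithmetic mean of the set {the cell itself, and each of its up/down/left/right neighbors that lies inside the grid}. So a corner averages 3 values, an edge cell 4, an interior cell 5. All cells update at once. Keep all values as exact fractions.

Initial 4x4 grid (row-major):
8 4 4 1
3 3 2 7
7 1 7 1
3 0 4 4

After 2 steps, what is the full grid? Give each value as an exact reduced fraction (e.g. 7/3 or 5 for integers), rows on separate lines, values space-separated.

Answer: 5 151/40 161/40 19/6
327/80 104/25 157/50 161/40
941/240 147/50 197/50 27/8
53/18 761/240 47/16 23/6

Derivation:
After step 1:
  5 19/4 11/4 4
  21/4 13/5 23/5 11/4
  7/2 18/5 3 19/4
  10/3 2 15/4 3
After step 2:
  5 151/40 161/40 19/6
  327/80 104/25 157/50 161/40
  941/240 147/50 197/50 27/8
  53/18 761/240 47/16 23/6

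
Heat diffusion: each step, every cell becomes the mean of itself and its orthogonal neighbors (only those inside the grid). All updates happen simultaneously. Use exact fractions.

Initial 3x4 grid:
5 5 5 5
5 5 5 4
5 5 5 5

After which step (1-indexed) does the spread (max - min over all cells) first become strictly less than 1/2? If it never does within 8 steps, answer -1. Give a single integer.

Answer: 1

Derivation:
Step 1: max=5, min=14/3, spread=1/3
  -> spread < 1/2 first at step 1
Step 2: max=5, min=1133/240, spread=67/240
Step 3: max=5, min=10363/2160, spread=437/2160
Step 4: max=4991/1000, min=4162469/864000, spread=29951/172800
Step 5: max=16796/3375, min=37664179/7776000, spread=206761/1555200
Step 6: max=26834329/5400000, min=15095804429/3110400000, spread=14430763/124416000
Step 7: max=2142347273/432000000, min=908012258311/186624000000, spread=139854109/1492992000
Step 8: max=192548771023/38880000000, min=54564728109749/11197440000000, spread=7114543559/89579520000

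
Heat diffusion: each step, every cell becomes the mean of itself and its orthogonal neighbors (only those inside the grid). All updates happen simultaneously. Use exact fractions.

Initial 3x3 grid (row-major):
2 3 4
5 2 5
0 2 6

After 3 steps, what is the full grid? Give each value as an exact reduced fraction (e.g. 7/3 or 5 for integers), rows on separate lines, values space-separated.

Answer: 404/135 46243/14400 331/90
39593/14400 6547/2000 51793/14400
5999/2160 22009/7200 7799/2160

Derivation:
After step 1:
  10/3 11/4 4
  9/4 17/5 17/4
  7/3 5/2 13/3
After step 2:
  25/9 809/240 11/3
  679/240 303/100 959/240
  85/36 377/120 133/36
After step 3:
  404/135 46243/14400 331/90
  39593/14400 6547/2000 51793/14400
  5999/2160 22009/7200 7799/2160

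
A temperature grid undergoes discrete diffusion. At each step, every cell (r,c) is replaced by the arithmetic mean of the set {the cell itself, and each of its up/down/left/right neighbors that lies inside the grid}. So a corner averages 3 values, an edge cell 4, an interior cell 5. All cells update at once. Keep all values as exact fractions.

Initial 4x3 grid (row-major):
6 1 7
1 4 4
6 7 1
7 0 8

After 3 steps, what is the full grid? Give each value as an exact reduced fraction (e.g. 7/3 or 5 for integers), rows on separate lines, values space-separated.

Answer: 2041/540 5603/1440 1429/360
2881/720 302/75 967/240
3209/720 313/75 341/80
2429/540 6547/1440 1501/360

Derivation:
After step 1:
  8/3 9/2 4
  17/4 17/5 4
  21/4 18/5 5
  13/3 11/2 3
After step 2:
  137/36 437/120 25/6
  467/120 79/20 41/10
  523/120 91/20 39/10
  181/36 493/120 9/2
After step 3:
  2041/540 5603/1440 1429/360
  2881/720 302/75 967/240
  3209/720 313/75 341/80
  2429/540 6547/1440 1501/360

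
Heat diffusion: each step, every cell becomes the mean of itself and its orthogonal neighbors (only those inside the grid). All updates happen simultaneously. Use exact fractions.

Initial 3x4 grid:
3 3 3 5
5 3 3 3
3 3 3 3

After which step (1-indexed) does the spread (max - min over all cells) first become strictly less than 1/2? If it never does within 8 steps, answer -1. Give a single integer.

Step 1: max=11/3, min=3, spread=2/3
Step 2: max=427/120, min=3, spread=67/120
Step 3: max=1861/540, min=227/72, spread=317/1080
  -> spread < 1/2 first at step 3
Step 4: max=1465051/432000, min=19123/6000, spread=17639/86400
Step 5: max=13140641/3888000, min=4178087/1296000, spread=30319/194400
Step 6: max=782792959/233280000, min=252706853/77760000, spread=61681/583200
Step 7: max=46870226981/13996800000, min=187678567/57600000, spread=1580419/17496000
Step 8: max=2802830194879/839808000000, min=915456014293/279936000000, spread=7057769/104976000

Answer: 3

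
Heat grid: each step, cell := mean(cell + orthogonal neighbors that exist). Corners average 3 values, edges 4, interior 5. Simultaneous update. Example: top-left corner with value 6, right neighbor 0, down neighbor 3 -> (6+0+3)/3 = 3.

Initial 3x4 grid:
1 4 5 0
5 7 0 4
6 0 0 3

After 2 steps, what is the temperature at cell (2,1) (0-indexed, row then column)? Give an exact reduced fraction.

Step 1: cell (2,1) = 13/4
Step 2: cell (2,1) = 163/60
Full grid after step 2:
  37/9 391/120 127/40 7/3
  299/80 373/100 223/100 617/240
  35/9 163/60 143/60 29/18

Answer: 163/60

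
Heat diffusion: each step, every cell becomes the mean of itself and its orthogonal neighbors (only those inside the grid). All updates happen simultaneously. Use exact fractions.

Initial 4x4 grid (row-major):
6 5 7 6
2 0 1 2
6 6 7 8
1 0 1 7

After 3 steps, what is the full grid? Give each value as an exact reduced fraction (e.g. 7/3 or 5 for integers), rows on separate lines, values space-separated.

After step 1:
  13/3 9/2 19/4 5
  7/2 14/5 17/5 17/4
  15/4 19/5 23/5 6
  7/3 2 15/4 16/3
After step 2:
  37/9 983/240 353/80 14/3
  863/240 18/5 99/25 373/80
  803/240 339/100 431/100 1211/240
  97/36 713/240 941/240 181/36
After step 3:
  4249/1080 5839/1440 3427/800 1649/360
  1055/288 2237/600 4189/1000 3667/800
  23447/7200 1057/300 1547/375 34283/7200
  811/270 23357/7200 29213/7200 2519/540

Answer: 4249/1080 5839/1440 3427/800 1649/360
1055/288 2237/600 4189/1000 3667/800
23447/7200 1057/300 1547/375 34283/7200
811/270 23357/7200 29213/7200 2519/540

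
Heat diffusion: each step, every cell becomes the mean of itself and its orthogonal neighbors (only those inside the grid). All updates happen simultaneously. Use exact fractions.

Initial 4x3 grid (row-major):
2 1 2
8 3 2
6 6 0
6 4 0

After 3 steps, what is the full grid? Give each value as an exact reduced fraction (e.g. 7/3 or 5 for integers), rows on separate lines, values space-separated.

After step 1:
  11/3 2 5/3
  19/4 4 7/4
  13/2 19/5 2
  16/3 4 4/3
After step 2:
  125/36 17/6 65/36
  227/48 163/50 113/48
  1223/240 203/50 533/240
  95/18 217/60 22/9
After step 3:
  1589/432 5117/1800 1007/432
  29803/7200 5171/1500 17353/7200
  34493/7200 1369/375 19943/7200
  10073/2160 13859/3600 5963/2160

Answer: 1589/432 5117/1800 1007/432
29803/7200 5171/1500 17353/7200
34493/7200 1369/375 19943/7200
10073/2160 13859/3600 5963/2160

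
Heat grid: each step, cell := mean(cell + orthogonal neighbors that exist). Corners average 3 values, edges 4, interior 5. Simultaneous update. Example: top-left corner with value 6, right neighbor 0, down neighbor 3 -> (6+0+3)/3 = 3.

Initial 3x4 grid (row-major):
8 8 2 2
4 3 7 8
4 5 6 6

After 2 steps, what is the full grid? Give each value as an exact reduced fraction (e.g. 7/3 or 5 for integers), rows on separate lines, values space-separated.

Answer: 50/9 331/60 24/5 29/6
423/80 251/50 271/50 1297/240
163/36 607/120 671/120 221/36

Derivation:
After step 1:
  20/3 21/4 19/4 4
  19/4 27/5 26/5 23/4
  13/3 9/2 6 20/3
After step 2:
  50/9 331/60 24/5 29/6
  423/80 251/50 271/50 1297/240
  163/36 607/120 671/120 221/36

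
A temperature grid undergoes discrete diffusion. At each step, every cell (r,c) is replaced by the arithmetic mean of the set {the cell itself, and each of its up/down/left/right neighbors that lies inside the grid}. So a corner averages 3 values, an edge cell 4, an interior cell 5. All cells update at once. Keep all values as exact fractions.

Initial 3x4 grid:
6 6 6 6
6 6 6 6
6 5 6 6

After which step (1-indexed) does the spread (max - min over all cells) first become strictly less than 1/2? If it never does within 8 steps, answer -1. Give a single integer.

Step 1: max=6, min=17/3, spread=1/3
  -> spread < 1/2 first at step 1
Step 2: max=6, min=689/120, spread=31/120
Step 3: max=6, min=6269/1080, spread=211/1080
Step 4: max=10753/1800, min=631103/108000, spread=14077/108000
Step 5: max=644317/108000, min=5691593/972000, spread=5363/48600
Step 6: max=357131/60000, min=171219191/29160000, spread=93859/1166400
Step 7: max=577863533/97200000, min=10287325519/1749600000, spread=4568723/69984000
Step 8: max=17314381111/2916000000, min=618075564371/104976000000, spread=8387449/167961600

Answer: 1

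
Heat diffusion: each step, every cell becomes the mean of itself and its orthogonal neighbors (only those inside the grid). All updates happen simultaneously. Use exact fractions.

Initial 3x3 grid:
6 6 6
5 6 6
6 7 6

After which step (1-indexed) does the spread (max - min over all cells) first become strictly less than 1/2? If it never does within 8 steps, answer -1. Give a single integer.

Step 1: max=19/3, min=17/3, spread=2/3
Step 2: max=223/36, min=209/36, spread=7/18
  -> spread < 1/2 first at step 2
Step 3: max=2653/432, min=2531/432, spread=61/216
Step 4: max=31615/5184, min=30593/5184, spread=511/2592
Step 5: max=377557/62208, min=368939/62208, spread=4309/31104
Step 6: max=4515271/746496, min=4442681/746496, spread=36295/373248
Step 7: max=54053485/8957952, min=53441939/8957952, spread=305773/4478976
Step 8: max=647548495/107495424, min=642396593/107495424, spread=2575951/53747712

Answer: 2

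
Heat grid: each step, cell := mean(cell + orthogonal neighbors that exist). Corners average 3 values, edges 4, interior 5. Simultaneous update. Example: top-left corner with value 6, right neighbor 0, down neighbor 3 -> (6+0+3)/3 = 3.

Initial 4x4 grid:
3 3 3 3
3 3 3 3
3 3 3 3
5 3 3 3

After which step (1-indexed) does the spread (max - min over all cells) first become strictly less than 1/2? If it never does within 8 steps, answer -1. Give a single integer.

Answer: 3

Derivation:
Step 1: max=11/3, min=3, spread=2/3
Step 2: max=32/9, min=3, spread=5/9
Step 3: max=365/108, min=3, spread=41/108
  -> spread < 1/2 first at step 3
Step 4: max=10763/3240, min=3, spread=1043/3240
Step 5: max=317153/97200, min=3, spread=25553/97200
Step 6: max=9419459/2916000, min=27079/9000, spread=645863/2916000
Step 7: max=280081691/87480000, min=180971/60000, spread=16225973/87480000
Step 8: max=8350677983/2624400000, min=81701/27000, spread=409340783/2624400000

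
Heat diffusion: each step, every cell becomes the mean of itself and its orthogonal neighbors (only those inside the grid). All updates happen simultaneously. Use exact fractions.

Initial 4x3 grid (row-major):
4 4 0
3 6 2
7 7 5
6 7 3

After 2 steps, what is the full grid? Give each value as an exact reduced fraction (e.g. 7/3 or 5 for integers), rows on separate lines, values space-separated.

Answer: 73/18 407/120 35/12
1129/240 451/100 139/40
1429/240 531/100 189/40
109/18 1429/240 5

Derivation:
After step 1:
  11/3 7/2 2
  5 22/5 13/4
  23/4 32/5 17/4
  20/3 23/4 5
After step 2:
  73/18 407/120 35/12
  1129/240 451/100 139/40
  1429/240 531/100 189/40
  109/18 1429/240 5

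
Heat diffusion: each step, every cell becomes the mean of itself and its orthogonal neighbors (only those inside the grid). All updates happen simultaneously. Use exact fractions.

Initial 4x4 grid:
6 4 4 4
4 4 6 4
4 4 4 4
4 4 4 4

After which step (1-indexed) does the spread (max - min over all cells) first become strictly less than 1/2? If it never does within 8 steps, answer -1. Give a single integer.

Step 1: max=14/3, min=4, spread=2/3
Step 2: max=41/9, min=4, spread=5/9
Step 3: max=4847/1080, min=97/24, spread=241/540
  -> spread < 1/2 first at step 3
Step 4: max=143549/32400, min=24499/6000, spread=3517/10125
Step 5: max=4279079/972000, min=148291/36000, spread=137611/486000
Step 6: max=25492573/5832000, min=298021/72000, spread=169109/729000
Step 7: max=3806820827/874800000, min=673709843/162000000, spread=421969187/2187000000
Step 8: max=113713168889/26244000000, min=20285627243/4860000000, spread=5213477221/32805000000

Answer: 3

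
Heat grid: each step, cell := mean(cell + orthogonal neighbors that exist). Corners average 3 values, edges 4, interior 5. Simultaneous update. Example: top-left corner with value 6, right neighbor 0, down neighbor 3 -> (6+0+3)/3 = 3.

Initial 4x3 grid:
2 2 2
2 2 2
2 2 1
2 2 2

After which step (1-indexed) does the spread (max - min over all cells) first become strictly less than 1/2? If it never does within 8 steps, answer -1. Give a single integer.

Step 1: max=2, min=5/3, spread=1/3
  -> spread < 1/2 first at step 1
Step 2: max=2, min=209/120, spread=31/120
Step 3: max=2, min=1949/1080, spread=211/1080
Step 4: max=3553/1800, min=199103/108000, spread=14077/108000
Step 5: max=212317/108000, min=1803593/972000, spread=5363/48600
Step 6: max=117131/60000, min=54579191/29160000, spread=93859/1166400
Step 7: max=189063533/97200000, min=3288925519/1749600000, spread=4568723/69984000
Step 8: max=5650381111/2916000000, min=198171564371/104976000000, spread=8387449/167961600

Answer: 1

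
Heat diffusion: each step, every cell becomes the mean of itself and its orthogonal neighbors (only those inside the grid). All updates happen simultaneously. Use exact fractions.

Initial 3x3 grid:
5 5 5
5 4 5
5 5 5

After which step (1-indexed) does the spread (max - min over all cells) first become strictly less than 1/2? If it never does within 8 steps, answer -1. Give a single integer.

Step 1: max=5, min=19/4, spread=1/4
  -> spread < 1/2 first at step 1
Step 2: max=391/80, min=119/25, spread=51/400
Step 3: max=1753/360, min=23177/4800, spread=589/14400
Step 4: max=1398919/288000, min=145057/30000, spread=31859/1440000
Step 5: max=8735279/1800000, min=83708393/17280000, spread=751427/86400000
Step 6: max=5028936871/1036800000, min=523365313/108000000, spread=23149331/5184000000
Step 7: max=31425068111/6480000000, min=301557345737/62208000000, spread=616540643/311040000000
Step 8: max=18098467991239/3732480000000, min=1884887546017/388800000000, spread=17737747379/18662400000000

Answer: 1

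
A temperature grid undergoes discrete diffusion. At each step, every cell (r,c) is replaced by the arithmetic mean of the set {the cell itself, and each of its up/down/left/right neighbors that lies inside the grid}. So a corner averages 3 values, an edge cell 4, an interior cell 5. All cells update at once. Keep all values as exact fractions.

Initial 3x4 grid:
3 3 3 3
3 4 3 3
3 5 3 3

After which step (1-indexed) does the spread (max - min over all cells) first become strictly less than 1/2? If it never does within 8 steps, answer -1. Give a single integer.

Answer: 3

Derivation:
Step 1: max=15/4, min=3, spread=3/4
Step 2: max=871/240, min=3, spread=151/240
Step 3: max=3803/1080, min=733/240, spread=1009/2160
  -> spread < 1/2 first at step 3
Step 4: max=448781/129600, min=22367/7200, spread=1847/5184
Step 5: max=26648809/7776000, min=113089/36000, spread=444317/1555200
Step 6: max=1583988911/466560000, min=41108951/12960000, spread=4162667/18662400
Step 7: max=94403720749/27993600000, min=2483624909/777600000, spread=199728961/1119744000
Step 8: max=5632950169991/1679616000000, min=16651565059/5184000000, spread=1902744727/13436928000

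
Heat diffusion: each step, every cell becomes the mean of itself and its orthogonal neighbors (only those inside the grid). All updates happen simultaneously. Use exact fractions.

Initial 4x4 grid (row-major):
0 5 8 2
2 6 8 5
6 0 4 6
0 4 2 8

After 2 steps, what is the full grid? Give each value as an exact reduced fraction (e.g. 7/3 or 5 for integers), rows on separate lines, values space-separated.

After step 1:
  7/3 19/4 23/4 5
  7/2 21/5 31/5 21/4
  2 4 4 23/4
  10/3 3/2 9/2 16/3
After step 2:
  127/36 511/120 217/40 16/3
  361/120 453/100 127/25 111/20
  77/24 157/50 489/100 61/12
  41/18 10/3 23/6 187/36

Answer: 127/36 511/120 217/40 16/3
361/120 453/100 127/25 111/20
77/24 157/50 489/100 61/12
41/18 10/3 23/6 187/36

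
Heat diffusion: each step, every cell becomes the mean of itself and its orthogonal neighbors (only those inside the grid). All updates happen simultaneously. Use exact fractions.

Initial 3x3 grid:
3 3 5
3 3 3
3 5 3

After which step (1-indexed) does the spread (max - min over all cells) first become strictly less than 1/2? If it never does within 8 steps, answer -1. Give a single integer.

Answer: 2

Derivation:
Step 1: max=11/3, min=3, spread=2/3
Step 2: max=427/120, min=19/6, spread=47/120
  -> spread < 1/2 first at step 2
Step 3: max=1921/540, min=131/40, spread=61/216
Step 4: max=113837/32400, min=71633/21600, spread=511/2592
Step 5: max=6791089/1944000, min=4347851/1296000, spread=4309/31104
Step 6: max=404903633/116640000, min=87458099/25920000, spread=36295/373248
Step 7: max=24204243901/6998400000, min=15817649059/4665600000, spread=305773/4478976
Step 8: max=1447809511397/419904000000, min=951789929473/279936000000, spread=2575951/53747712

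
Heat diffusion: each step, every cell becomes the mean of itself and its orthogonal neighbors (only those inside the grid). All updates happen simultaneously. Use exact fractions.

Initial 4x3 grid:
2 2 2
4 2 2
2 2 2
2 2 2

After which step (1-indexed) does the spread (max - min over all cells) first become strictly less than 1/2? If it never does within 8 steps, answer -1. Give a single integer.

Answer: 3

Derivation:
Step 1: max=8/3, min=2, spread=2/3
Step 2: max=151/60, min=2, spread=31/60
Step 3: max=1291/540, min=2, spread=211/540
  -> spread < 1/2 first at step 3
Step 4: max=124897/54000, min=1847/900, spread=14077/54000
Step 5: max=1112407/486000, min=111683/54000, spread=5363/24300
Step 6: max=32900809/14580000, min=62869/30000, spread=93859/583200
Step 7: max=1959874481/874800000, min=102536467/48600000, spread=4568723/34992000
Step 8: max=116756435629/52488000000, min=3097618889/1458000000, spread=8387449/83980800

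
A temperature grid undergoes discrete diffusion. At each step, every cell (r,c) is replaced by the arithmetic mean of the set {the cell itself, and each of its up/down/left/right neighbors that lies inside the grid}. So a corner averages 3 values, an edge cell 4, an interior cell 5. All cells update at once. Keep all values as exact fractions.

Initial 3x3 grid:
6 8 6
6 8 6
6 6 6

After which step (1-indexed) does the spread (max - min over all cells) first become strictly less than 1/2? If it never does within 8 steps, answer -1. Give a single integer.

Step 1: max=7, min=6, spread=1
Step 2: max=407/60, min=253/40, spread=11/24
  -> spread < 1/2 first at step 2
Step 3: max=24199/3600, min=383/60, spread=1219/3600
Step 4: max=1436603/216000, min=308759/48000, spread=755/3456
Step 5: max=85865491/12960000, min=55920119/8640000, spread=6353/41472
Step 6: max=5130658127/777600000, min=3364677293/518400000, spread=53531/497664
Step 7: max=307176444319/46656000000, min=7497614173/1152000000, spread=450953/5971968
Step 8: max=18396509793443/2799360000000, min=12165406450837/1866240000000, spread=3799043/71663616

Answer: 2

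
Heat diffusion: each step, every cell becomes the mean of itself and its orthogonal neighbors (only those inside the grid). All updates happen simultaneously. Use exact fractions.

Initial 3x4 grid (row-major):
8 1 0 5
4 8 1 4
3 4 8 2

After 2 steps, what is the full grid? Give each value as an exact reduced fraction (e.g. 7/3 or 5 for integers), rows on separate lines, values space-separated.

After step 1:
  13/3 17/4 7/4 3
  23/4 18/5 21/5 3
  11/3 23/4 15/4 14/3
After step 2:
  43/9 209/60 33/10 31/12
  347/80 471/100 163/50 223/60
  91/18 503/120 551/120 137/36

Answer: 43/9 209/60 33/10 31/12
347/80 471/100 163/50 223/60
91/18 503/120 551/120 137/36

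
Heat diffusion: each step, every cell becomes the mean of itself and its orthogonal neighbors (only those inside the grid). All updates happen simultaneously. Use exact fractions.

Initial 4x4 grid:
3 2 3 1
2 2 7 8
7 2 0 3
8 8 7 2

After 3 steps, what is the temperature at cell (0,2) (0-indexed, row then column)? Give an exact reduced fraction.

Answer: 8381/2400

Derivation:
Step 1: cell (0,2) = 13/4
Step 2: cell (0,2) = 55/16
Step 3: cell (0,2) = 8381/2400
Full grid after step 3:
  161/54 22223/7200 8381/2400 61/16
  26033/7200 2641/750 7351/2000 1571/400
  33961/7200 5261/1200 817/200 4681/1200
  11983/2160 4637/900 443/100 1483/360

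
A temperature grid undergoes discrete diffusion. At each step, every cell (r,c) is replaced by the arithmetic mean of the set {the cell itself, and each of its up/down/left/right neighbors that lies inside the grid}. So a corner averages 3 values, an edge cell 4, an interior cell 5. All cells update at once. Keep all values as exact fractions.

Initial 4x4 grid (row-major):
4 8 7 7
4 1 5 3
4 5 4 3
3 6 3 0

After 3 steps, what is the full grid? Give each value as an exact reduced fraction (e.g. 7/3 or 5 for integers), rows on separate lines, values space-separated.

Answer: 641/135 35051/7200 38131/7200 2183/432
30401/7200 1712/375 26413/6000 16043/3600
29801/7200 23693/6000 3823/1000 271/80
1735/432 883/225 101/30 221/72

Derivation:
After step 1:
  16/3 5 27/4 17/3
  13/4 23/5 4 9/2
  4 4 4 5/2
  13/3 17/4 13/4 2
After step 2:
  163/36 1301/240 257/48 203/36
  1031/240 417/100 477/100 25/6
  187/48 417/100 71/20 13/4
  151/36 95/24 27/8 31/12
After step 3:
  641/135 35051/7200 38131/7200 2183/432
  30401/7200 1712/375 26413/6000 16043/3600
  29801/7200 23693/6000 3823/1000 271/80
  1735/432 883/225 101/30 221/72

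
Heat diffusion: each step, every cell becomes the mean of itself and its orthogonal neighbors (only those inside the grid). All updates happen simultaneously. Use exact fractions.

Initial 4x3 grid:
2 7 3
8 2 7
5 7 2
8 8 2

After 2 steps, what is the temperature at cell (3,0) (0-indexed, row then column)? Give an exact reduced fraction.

Answer: 27/4

Derivation:
Step 1: cell (3,0) = 7
Step 2: cell (3,0) = 27/4
Full grid after step 2:
  161/36 631/120 38/9
  1387/240 89/20 149/30
  461/80 23/4 21/5
  27/4 441/80 59/12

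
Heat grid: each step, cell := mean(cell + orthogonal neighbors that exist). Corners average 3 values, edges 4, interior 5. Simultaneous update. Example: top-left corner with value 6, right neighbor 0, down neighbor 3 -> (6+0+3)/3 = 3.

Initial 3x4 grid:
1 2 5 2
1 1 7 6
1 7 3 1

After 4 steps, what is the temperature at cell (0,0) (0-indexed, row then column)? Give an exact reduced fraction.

Answer: 6179/2592

Derivation:
Step 1: cell (0,0) = 4/3
Step 2: cell (0,0) = 55/36
Step 3: cell (0,0) = 4721/2160
Step 4: cell (0,0) = 6179/2592
Full grid after step 4:
  6179/2592 126409/43200 30413/8640 50497/12960
  55187/21600 107281/36000 132341/36000 33757/8640
  43/16 7663/2400 15769/4320 25511/6480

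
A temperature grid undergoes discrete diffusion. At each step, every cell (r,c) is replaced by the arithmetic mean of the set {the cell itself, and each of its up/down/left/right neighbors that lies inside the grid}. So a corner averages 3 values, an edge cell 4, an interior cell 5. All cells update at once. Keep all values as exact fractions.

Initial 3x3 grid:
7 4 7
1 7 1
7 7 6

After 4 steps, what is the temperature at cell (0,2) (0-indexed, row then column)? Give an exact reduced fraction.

Step 1: cell (0,2) = 4
Step 2: cell (0,2) = 31/6
Step 3: cell (0,2) = 341/72
Step 4: cell (0,2) = 803/160
Full grid after step 4:
  14629/2880 281449/57600 803/160
  144937/28800 373939/72000 856847/172800
  45917/8640 888197/172800 8491/1620

Answer: 803/160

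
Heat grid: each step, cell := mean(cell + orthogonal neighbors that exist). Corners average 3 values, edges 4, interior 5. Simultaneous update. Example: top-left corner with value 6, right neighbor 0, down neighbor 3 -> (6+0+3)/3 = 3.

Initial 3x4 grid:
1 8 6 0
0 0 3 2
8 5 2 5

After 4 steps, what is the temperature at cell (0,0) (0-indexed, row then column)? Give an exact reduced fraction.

Answer: 139397/43200

Derivation:
Step 1: cell (0,0) = 3
Step 2: cell (0,0) = 3
Step 3: cell (0,0) = 2339/720
Step 4: cell (0,0) = 139397/43200
Full grid after step 4:
  139397/43200 412/125 85997/27000 203233/64800
  2867879/864000 1176061/360000 583543/180000 1321907/432000
  434191/129600 183359/54000 28999/9000 67711/21600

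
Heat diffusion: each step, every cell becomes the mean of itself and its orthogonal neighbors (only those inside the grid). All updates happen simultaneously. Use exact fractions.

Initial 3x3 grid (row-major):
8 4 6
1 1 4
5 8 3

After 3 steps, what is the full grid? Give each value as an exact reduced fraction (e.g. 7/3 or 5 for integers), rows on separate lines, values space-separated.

Answer: 4573/1080 20269/4800 9241/2160
6623/1600 25159/6000 30091/7200
571/135 60557/14400 3077/720

Derivation:
After step 1:
  13/3 19/4 14/3
  15/4 18/5 7/2
  14/3 17/4 5
After step 2:
  77/18 347/80 155/36
  327/80 397/100 503/120
  38/9 1051/240 17/4
After step 3:
  4573/1080 20269/4800 9241/2160
  6623/1600 25159/6000 30091/7200
  571/135 60557/14400 3077/720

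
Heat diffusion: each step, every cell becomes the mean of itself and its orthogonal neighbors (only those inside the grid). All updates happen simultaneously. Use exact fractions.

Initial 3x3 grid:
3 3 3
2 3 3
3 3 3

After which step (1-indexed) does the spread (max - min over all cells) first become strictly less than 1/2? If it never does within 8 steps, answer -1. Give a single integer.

Step 1: max=3, min=8/3, spread=1/3
  -> spread < 1/2 first at step 1
Step 2: max=3, min=653/240, spread=67/240
Step 3: max=593/200, min=6043/2160, spread=1807/10800
Step 4: max=15839/5400, min=2434037/864000, spread=33401/288000
Step 5: max=1576609/540000, min=22098067/7776000, spread=3025513/38880000
Step 6: max=83644051/28800000, min=8866273133/3110400000, spread=53531/995328
Step 7: max=22536883949/7776000000, min=533839074151/186624000000, spread=450953/11943936
Step 8: max=2698351389481/933120000000, min=32083416439397/11197440000000, spread=3799043/143327232

Answer: 1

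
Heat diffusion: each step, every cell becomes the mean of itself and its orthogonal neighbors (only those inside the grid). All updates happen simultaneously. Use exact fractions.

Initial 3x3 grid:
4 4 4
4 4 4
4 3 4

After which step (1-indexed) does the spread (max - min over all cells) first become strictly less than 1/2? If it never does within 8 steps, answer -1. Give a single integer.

Step 1: max=4, min=11/3, spread=1/3
  -> spread < 1/2 first at step 1
Step 2: max=4, min=893/240, spread=67/240
Step 3: max=793/200, min=8203/2160, spread=1807/10800
Step 4: max=21239/5400, min=3298037/864000, spread=33401/288000
Step 5: max=2116609/540000, min=29874067/7776000, spread=3025513/38880000
Step 6: max=112444051/28800000, min=11976673133/3110400000, spread=53531/995328
Step 7: max=30312883949/7776000000, min=720463074151/186624000000, spread=450953/11943936
Step 8: max=3631471389481/933120000000, min=43280856439397/11197440000000, spread=3799043/143327232

Answer: 1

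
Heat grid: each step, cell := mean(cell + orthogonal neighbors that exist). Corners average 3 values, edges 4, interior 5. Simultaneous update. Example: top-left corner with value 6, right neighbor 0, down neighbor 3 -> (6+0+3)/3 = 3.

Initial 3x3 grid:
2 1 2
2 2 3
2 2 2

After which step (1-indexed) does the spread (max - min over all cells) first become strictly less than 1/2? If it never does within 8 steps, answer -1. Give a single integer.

Answer: 2

Derivation:
Step 1: max=7/3, min=5/3, spread=2/3
Step 2: max=79/36, min=65/36, spread=7/18
  -> spread < 1/2 first at step 2
Step 3: max=925/432, min=803/432, spread=61/216
Step 4: max=10879/5184, min=9857/5184, spread=511/2592
Step 5: max=128725/62208, min=120107/62208, spread=4309/31104
Step 6: max=1529287/746496, min=1456697/746496, spread=36295/373248
Step 7: max=18221677/8957952, min=17610131/8957952, spread=305773/4478976
Step 8: max=217566799/107495424, min=212414897/107495424, spread=2575951/53747712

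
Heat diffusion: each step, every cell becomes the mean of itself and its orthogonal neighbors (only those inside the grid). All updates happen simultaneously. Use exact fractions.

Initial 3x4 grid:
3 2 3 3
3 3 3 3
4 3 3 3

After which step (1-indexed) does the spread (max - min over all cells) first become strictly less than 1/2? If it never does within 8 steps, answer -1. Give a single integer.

Step 1: max=10/3, min=8/3, spread=2/3
Step 2: max=59/18, min=329/120, spread=193/360
Step 3: max=3379/1080, min=3433/1200, spread=2893/10800
  -> spread < 1/2 first at step 3
Step 4: max=401221/129600, min=156259/54000, spread=130997/648000
Step 5: max=23720489/7776000, min=6302969/2160000, spread=5149003/38880000
Step 6: max=1415248111/466560000, min=57083539/19440000, spread=1809727/18662400
Step 7: max=84433353749/27993600000, min=5727765191/1944000000, spread=9767674993/139968000000
Step 8: max=5050926944191/1679616000000, min=51657647071/17496000000, spread=734342603/13436928000

Answer: 3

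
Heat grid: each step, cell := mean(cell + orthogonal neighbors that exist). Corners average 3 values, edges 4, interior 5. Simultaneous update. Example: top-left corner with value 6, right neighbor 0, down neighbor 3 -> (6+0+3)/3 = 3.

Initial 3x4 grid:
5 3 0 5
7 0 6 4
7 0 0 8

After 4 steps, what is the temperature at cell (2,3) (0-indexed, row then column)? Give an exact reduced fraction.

Step 1: cell (2,3) = 4
Step 2: cell (2,3) = 53/12
Step 3: cell (2,3) = 131/36
Step 4: cell (2,3) = 159953/43200
Full grid after step 4:
  51781/14400 63047/18000 59237/18000 156103/43200
  3218521/864000 1194449/360000 419483/120000 339349/96000
  459479/129600 753439/216000 241073/72000 159953/43200

Answer: 159953/43200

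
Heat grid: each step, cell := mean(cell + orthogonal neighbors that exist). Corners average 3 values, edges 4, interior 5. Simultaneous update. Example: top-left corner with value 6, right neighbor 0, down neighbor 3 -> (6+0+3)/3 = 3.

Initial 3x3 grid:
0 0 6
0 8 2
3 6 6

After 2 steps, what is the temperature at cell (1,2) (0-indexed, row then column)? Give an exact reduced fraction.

Answer: 481/120

Derivation:
Step 1: cell (1,2) = 11/2
Step 2: cell (1,2) = 481/120
Full grid after step 2:
  25/12 281/120 35/9
  179/80 207/50 481/120
  23/6 997/240 191/36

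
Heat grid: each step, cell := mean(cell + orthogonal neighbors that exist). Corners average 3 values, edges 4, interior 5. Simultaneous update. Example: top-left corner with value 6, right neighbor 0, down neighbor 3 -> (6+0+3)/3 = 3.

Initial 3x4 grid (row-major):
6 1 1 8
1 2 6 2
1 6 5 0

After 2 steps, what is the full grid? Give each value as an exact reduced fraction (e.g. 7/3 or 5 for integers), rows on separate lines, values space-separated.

Answer: 23/9 371/120 401/120 35/9
331/120 149/50 373/100 33/10
26/9 817/240 797/240 127/36

Derivation:
After step 1:
  8/3 5/2 4 11/3
  5/2 16/5 16/5 4
  8/3 7/2 17/4 7/3
After step 2:
  23/9 371/120 401/120 35/9
  331/120 149/50 373/100 33/10
  26/9 817/240 797/240 127/36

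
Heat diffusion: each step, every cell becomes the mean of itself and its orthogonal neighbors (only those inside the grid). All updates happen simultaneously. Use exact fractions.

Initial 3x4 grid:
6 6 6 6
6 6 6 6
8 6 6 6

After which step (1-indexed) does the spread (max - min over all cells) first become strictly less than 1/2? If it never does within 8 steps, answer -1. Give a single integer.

Step 1: max=20/3, min=6, spread=2/3
Step 2: max=59/9, min=6, spread=5/9
Step 3: max=689/108, min=6, spread=41/108
  -> spread < 1/2 first at step 3
Step 4: max=81977/12960, min=6, spread=4217/12960
Step 5: max=4874749/777600, min=21679/3600, spread=38417/155520
Step 6: max=291136211/46656000, min=434597/72000, spread=1903471/9331200
Step 7: max=17397149089/2799360000, min=13075759/2160000, spread=18038617/111974400
Step 8: max=1041037782851/167961600000, min=1179326759/194400000, spread=883978523/6718464000

Answer: 3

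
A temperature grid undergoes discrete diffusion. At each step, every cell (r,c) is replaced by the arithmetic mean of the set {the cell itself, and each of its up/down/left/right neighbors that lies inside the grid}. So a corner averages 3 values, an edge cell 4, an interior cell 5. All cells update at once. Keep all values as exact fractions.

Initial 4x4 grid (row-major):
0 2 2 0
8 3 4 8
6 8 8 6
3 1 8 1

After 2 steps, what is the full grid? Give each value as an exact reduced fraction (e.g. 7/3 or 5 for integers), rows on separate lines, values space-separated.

Answer: 28/9 145/48 145/48 59/18
113/24 106/25 233/50 223/48
571/120 113/20 109/20 441/80
175/36 541/120 213/40 61/12

Derivation:
After step 1:
  10/3 7/4 2 10/3
  17/4 5 5 9/2
  25/4 26/5 34/5 23/4
  10/3 5 9/2 5
After step 2:
  28/9 145/48 145/48 59/18
  113/24 106/25 233/50 223/48
  571/120 113/20 109/20 441/80
  175/36 541/120 213/40 61/12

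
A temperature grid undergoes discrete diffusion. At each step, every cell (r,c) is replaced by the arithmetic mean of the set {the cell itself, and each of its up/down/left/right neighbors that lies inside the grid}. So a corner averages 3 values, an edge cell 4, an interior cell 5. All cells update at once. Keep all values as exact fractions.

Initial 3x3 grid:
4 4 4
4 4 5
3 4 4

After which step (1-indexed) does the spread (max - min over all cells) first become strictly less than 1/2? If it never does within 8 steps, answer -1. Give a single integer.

Step 1: max=13/3, min=11/3, spread=2/3
Step 2: max=1027/240, min=67/18, spread=401/720
Step 3: max=9077/2160, min=4181/1080, spread=143/432
  -> spread < 1/2 first at step 3
Step 4: max=535879/129600, min=252877/64800, spread=1205/5184
Step 5: max=31994813/7776000, min=15362969/3888000, spread=10151/62208
Step 6: max=1906102111/466560000, min=926326993/233280000, spread=85517/746496
Step 7: max=113968156517/27993600000, min=55858404821/13996800000, spread=720431/8957952
Step 8: max=6816061489399/1679616000000, min=3360614955637/839808000000, spread=6069221/107495424

Answer: 3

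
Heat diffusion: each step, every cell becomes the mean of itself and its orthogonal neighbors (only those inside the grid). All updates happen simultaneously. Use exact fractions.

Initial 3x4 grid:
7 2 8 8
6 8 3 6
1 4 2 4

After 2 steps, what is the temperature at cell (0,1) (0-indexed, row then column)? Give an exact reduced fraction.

Step 1: cell (0,1) = 25/4
Step 2: cell (0,1) = 211/40
Full grid after step 2:
  67/12 211/40 727/120 107/18
  563/120 51/10 19/4 1319/240
  155/36 229/60 41/10 25/6

Answer: 211/40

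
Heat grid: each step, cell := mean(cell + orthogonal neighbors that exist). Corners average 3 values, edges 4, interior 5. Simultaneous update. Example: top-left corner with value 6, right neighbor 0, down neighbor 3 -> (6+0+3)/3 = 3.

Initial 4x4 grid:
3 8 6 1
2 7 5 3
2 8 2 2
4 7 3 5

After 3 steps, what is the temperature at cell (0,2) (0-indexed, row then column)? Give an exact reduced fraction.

Answer: 2051/450

Derivation:
Step 1: cell (0,2) = 5
Step 2: cell (0,2) = 71/15
Step 3: cell (0,2) = 2051/450
Full grid after step 3:
  1037/216 4441/900 2051/450 8531/2160
  16549/3600 14557/3000 26273/6000 26741/7200
  16441/3600 27947/6000 12697/3000 25973/7200
  9857/2160 33557/7200 30293/7200 797/216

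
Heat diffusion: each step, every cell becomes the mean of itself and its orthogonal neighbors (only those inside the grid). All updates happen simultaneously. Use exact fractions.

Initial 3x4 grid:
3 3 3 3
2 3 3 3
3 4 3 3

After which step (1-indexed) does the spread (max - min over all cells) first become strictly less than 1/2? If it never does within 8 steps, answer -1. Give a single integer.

Step 1: max=13/4, min=8/3, spread=7/12
Step 2: max=25/8, min=101/36, spread=23/72
  -> spread < 1/2 first at step 2
Step 3: max=743/240, min=1235/432, spread=32/135
Step 4: max=6623/2160, min=15041/5184, spread=4271/25920
Step 5: max=197993/64800, min=4553087/1555200, spread=39749/311040
Step 6: max=5922041/1944000, min=274860853/93312000, spread=1879423/18662400
Step 7: max=177155117/58320000, min=16562956607/5598720000, spread=3551477/44789760
Step 8: max=21208818131/6998400000, min=996862474813/335923200000, spread=846431819/13436928000

Answer: 2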